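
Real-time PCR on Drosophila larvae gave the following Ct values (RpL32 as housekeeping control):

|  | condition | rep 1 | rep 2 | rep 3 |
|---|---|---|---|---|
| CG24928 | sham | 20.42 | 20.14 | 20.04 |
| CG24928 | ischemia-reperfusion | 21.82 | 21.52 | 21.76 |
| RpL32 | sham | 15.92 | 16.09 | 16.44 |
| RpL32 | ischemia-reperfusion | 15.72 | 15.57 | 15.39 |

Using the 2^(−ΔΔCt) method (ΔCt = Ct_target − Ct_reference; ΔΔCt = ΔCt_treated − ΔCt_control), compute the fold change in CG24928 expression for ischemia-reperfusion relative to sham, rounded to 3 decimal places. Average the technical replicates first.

Mean Ct: CG24928 sham 20.200; CG24928 ischemia-reperfusion 21.700; RpL32 sham 16.150; RpL32 ischemia-reperfusion 15.560
ΔCt(sham) = 20.200 − 16.150 = 4.050
ΔCt(ischemia-reperfusion) = 21.700 − 15.560 = 6.140
ΔΔCt = 6.140 − 4.050 = 2.090
Fold change = 2^(−2.090) = 0.2349

0.235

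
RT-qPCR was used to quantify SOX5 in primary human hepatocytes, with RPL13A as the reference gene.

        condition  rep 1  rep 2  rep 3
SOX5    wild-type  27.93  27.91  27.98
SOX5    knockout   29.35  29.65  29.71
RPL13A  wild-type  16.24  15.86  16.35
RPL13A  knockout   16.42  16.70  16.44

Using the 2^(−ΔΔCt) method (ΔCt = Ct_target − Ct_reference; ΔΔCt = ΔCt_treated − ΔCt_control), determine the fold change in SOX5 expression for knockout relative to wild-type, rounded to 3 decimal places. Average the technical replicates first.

0.418

Mean Ct: SOX5 wild-type 27.940; SOX5 knockout 29.570; RPL13A wild-type 16.150; RPL13A knockout 16.520
ΔCt(wild-type) = 27.940 − 16.150 = 11.790
ΔCt(knockout) = 29.570 − 16.520 = 13.050
ΔΔCt = 13.050 − 11.790 = 1.260
Fold change = 2^(−1.260) = 0.4175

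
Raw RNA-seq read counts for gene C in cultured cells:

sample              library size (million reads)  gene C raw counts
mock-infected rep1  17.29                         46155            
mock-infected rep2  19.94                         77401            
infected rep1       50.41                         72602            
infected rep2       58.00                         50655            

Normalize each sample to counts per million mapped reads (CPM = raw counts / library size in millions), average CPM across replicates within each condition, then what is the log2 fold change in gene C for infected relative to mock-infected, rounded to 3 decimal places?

CPM(mock-infected rep1) = 46155 / 17.29 = 2669.4621
CPM(mock-infected rep2) = 77401 / 19.94 = 3881.6951
CPM(infected rep1) = 72602 / 50.41 = 1440.2301
CPM(infected rep2) = 50655 / 58.00 = 873.3621
mean CPM(mock-infected) = 3275.5786; mean CPM(infected) = 1156.7961
Fold change = 1156.7961 / 3275.5786 = 0.35316
log2(0.35316) = -1.5016

-1.502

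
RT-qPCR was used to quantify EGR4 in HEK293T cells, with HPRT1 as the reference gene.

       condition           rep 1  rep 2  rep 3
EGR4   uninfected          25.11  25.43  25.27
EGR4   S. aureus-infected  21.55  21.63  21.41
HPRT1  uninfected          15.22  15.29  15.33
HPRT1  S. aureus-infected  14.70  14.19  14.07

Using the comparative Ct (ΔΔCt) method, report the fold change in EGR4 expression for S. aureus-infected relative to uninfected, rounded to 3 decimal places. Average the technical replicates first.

6.869

Mean Ct: EGR4 uninfected 25.270; EGR4 S. aureus-infected 21.530; HPRT1 uninfected 15.280; HPRT1 S. aureus-infected 14.320
ΔCt(uninfected) = 25.270 − 15.280 = 9.990
ΔCt(S. aureus-infected) = 21.530 − 14.320 = 7.210
ΔΔCt = 7.210 − 9.990 = -2.780
Fold change = 2^(−(-2.780)) = 2^2.780 = 6.8685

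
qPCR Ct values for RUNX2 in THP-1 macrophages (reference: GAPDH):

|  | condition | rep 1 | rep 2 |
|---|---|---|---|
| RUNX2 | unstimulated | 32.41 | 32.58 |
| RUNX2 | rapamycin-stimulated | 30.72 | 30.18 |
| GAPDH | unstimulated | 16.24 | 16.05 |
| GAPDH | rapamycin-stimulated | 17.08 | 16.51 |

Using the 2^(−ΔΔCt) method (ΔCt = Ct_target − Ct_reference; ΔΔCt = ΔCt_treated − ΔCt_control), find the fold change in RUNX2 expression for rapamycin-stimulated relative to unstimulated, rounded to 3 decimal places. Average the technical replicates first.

Mean Ct: RUNX2 unstimulated 32.495; RUNX2 rapamycin-stimulated 30.450; GAPDH unstimulated 16.145; GAPDH rapamycin-stimulated 16.795
ΔCt(unstimulated) = 32.495 − 16.145 = 16.350
ΔCt(rapamycin-stimulated) = 30.450 − 16.795 = 13.655
ΔΔCt = 13.655 − 16.350 = -2.695
Fold change = 2^(−(-2.695)) = 2^2.695 = 6.4755

6.476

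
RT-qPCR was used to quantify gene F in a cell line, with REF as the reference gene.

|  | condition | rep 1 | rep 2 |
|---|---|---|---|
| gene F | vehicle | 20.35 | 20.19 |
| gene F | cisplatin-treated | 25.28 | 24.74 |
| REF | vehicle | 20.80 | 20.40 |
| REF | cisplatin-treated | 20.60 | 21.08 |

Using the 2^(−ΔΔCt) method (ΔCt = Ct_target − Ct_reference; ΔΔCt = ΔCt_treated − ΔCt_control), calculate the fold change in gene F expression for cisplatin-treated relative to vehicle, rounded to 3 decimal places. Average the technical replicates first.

0.044

Mean Ct: gene F vehicle 20.270; gene F cisplatin-treated 25.010; REF vehicle 20.600; REF cisplatin-treated 20.840
ΔCt(vehicle) = 20.270 − 20.600 = -0.330
ΔCt(cisplatin-treated) = 25.010 − 20.840 = 4.170
ΔΔCt = 4.170 − (-0.330) = 4.500
Fold change = 2^(−4.500) = 0.0442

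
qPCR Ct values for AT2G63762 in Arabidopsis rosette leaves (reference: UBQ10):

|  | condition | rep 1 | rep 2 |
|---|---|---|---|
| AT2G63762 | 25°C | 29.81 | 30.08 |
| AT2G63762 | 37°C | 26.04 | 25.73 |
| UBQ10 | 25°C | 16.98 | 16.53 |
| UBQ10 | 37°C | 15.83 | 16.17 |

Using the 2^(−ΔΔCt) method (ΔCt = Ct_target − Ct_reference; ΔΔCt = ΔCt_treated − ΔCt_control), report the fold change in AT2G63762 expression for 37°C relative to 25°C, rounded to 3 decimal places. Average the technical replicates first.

Mean Ct: AT2G63762 25°C 29.945; AT2G63762 37°C 25.885; UBQ10 25°C 16.755; UBQ10 37°C 16.000
ΔCt(25°C) = 29.945 − 16.755 = 13.190
ΔCt(37°C) = 25.885 − 16.000 = 9.885
ΔΔCt = 9.885 − 13.190 = -3.305
Fold change = 2^(−(-3.305)) = 2^3.305 = 9.8833

9.883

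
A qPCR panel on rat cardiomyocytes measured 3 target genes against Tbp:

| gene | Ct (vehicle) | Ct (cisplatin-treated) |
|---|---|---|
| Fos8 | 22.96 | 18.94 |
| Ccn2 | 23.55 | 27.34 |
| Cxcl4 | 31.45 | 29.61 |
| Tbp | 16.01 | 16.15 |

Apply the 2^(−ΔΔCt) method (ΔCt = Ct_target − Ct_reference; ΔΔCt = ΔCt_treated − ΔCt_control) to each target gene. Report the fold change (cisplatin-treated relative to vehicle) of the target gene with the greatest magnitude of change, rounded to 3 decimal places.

17.877

Fos8: ΔΔCt = (18.94−16.15) − (22.96−16.01) = 2.79 − 6.95 = -4.16; fold change = 2^4.16 = 17.877
Ccn2: ΔΔCt = (27.34−16.15) − (23.55−16.01) = 11.19 − 7.54 = 3.65; fold change = 2^-3.65 = 0.080
Cxcl4: ΔΔCt = (29.61−16.15) − (31.45−16.01) = 13.46 − 15.44 = -1.98; fold change = 2^1.98 = 3.945
Fos8 has the largest |ΔΔCt| = 4.16.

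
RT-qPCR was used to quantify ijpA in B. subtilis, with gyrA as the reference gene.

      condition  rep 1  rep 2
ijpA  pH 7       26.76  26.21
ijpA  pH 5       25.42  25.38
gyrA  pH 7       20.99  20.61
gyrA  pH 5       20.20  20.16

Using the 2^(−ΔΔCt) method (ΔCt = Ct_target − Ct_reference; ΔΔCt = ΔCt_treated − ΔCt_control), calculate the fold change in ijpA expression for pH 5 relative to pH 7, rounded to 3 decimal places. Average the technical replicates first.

Mean Ct: ijpA pH 7 26.485; ijpA pH 5 25.400; gyrA pH 7 20.800; gyrA pH 5 20.180
ΔCt(pH 7) = 26.485 − 20.800 = 5.685
ΔCt(pH 5) = 25.400 − 20.180 = 5.220
ΔΔCt = 5.220 − 5.685 = -0.465
Fold change = 2^(−(-0.465)) = 2^0.465 = 1.3803

1.380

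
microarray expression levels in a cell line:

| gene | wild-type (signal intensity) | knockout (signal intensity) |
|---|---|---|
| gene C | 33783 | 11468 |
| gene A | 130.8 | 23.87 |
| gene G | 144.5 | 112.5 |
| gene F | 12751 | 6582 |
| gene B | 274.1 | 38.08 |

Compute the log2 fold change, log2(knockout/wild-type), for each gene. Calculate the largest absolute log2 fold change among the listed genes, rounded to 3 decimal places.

2.848

log2(11468/33783) = -1.559  (gene C)
log2(23.87/130.8) = -2.454  (gene A)
log2(112.5/144.5) = -0.361  (gene G)
log2(6582/12751) = -0.954  (gene F)
log2(38.08/274.1) = -2.848  (gene B)
The largest magnitude belongs to gene B.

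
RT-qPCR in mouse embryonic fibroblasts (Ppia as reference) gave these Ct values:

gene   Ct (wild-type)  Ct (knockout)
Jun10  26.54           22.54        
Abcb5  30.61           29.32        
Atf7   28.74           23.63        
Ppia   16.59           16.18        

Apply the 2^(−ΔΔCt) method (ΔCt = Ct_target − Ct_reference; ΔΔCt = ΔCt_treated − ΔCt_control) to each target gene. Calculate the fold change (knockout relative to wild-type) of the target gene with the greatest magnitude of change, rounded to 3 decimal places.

25.992

Jun10: ΔΔCt = (22.54−16.18) − (26.54−16.59) = 6.36 − 9.95 = -3.59; fold change = 2^3.59 = 12.042
Abcb5: ΔΔCt = (29.32−16.18) − (30.61−16.59) = 13.14 − 14.02 = -0.88; fold change = 2^0.88 = 1.840
Atf7: ΔΔCt = (23.63−16.18) − (28.74−16.59) = 7.45 − 12.15 = -4.70; fold change = 2^4.70 = 25.992
Atf7 has the largest |ΔΔCt| = 4.70.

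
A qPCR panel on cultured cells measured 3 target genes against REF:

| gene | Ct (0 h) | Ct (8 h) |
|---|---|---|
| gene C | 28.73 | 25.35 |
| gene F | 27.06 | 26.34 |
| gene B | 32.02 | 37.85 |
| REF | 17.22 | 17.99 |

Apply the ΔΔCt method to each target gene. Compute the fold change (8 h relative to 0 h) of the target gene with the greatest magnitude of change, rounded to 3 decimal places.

0.030

gene C: ΔΔCt = (25.35−17.99) − (28.73−17.22) = 7.36 − 11.51 = -4.15; fold change = 2^4.15 = 17.753
gene F: ΔΔCt = (26.34−17.99) − (27.06−17.22) = 8.35 − 9.84 = -1.49; fold change = 2^1.49 = 2.809
gene B: ΔΔCt = (37.85−17.99) − (32.02−17.22) = 19.86 − 14.80 = 5.06; fold change = 2^-5.06 = 0.030
gene B has the largest |ΔΔCt| = 5.06.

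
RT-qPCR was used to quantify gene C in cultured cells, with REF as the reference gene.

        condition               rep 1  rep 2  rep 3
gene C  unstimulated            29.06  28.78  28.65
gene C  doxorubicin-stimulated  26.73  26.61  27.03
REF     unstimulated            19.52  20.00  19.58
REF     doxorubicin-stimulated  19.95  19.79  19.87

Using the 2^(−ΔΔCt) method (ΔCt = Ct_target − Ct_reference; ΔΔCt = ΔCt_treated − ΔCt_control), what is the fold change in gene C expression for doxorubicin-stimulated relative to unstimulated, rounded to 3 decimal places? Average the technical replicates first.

4.627

Mean Ct: gene C unstimulated 28.830; gene C doxorubicin-stimulated 26.790; REF unstimulated 19.700; REF doxorubicin-stimulated 19.870
ΔCt(unstimulated) = 28.830 − 19.700 = 9.130
ΔCt(doxorubicin-stimulated) = 26.790 − 19.870 = 6.920
ΔΔCt = 6.920 − 9.130 = -2.210
Fold change = 2^(−(-2.210)) = 2^2.210 = 4.6268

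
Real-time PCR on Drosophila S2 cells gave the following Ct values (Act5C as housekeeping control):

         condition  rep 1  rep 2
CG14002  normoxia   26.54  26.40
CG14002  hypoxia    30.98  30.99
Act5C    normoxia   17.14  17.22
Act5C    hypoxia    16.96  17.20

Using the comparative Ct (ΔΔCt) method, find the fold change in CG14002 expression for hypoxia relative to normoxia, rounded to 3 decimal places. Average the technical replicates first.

Mean Ct: CG14002 normoxia 26.470; CG14002 hypoxia 30.985; Act5C normoxia 17.180; Act5C hypoxia 17.080
ΔCt(normoxia) = 26.470 − 17.180 = 9.290
ΔCt(hypoxia) = 30.985 − 17.080 = 13.905
ΔΔCt = 13.905 − 9.290 = 4.615
Fold change = 2^(−4.615) = 0.0408

0.041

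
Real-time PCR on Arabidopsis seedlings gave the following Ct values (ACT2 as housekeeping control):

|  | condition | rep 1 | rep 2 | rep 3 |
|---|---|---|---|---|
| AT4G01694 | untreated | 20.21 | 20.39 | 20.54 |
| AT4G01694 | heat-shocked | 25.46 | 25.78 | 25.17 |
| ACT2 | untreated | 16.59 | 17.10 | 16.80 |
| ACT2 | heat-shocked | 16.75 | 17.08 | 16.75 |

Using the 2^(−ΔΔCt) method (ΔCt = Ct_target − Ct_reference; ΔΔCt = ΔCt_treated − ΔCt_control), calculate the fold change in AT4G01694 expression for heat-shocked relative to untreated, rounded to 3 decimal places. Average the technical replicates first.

Mean Ct: AT4G01694 untreated 20.380; AT4G01694 heat-shocked 25.470; ACT2 untreated 16.830; ACT2 heat-shocked 16.860
ΔCt(untreated) = 20.380 − 16.830 = 3.550
ΔCt(heat-shocked) = 25.470 − 16.860 = 8.610
ΔΔCt = 8.610 − 3.550 = 5.060
Fold change = 2^(−5.060) = 0.0300

0.030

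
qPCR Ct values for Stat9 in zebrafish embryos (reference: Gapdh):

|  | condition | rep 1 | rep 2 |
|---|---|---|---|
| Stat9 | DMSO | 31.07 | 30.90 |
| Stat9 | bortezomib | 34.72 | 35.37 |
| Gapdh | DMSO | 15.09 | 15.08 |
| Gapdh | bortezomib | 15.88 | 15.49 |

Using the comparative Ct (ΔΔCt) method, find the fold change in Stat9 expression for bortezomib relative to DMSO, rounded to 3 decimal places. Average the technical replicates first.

Mean Ct: Stat9 DMSO 30.985; Stat9 bortezomib 35.045; Gapdh DMSO 15.085; Gapdh bortezomib 15.685
ΔCt(DMSO) = 30.985 − 15.085 = 15.900
ΔCt(bortezomib) = 35.045 − 15.685 = 19.360
ΔΔCt = 19.360 − 15.900 = 3.460
Fold change = 2^(−3.460) = 0.0909

0.091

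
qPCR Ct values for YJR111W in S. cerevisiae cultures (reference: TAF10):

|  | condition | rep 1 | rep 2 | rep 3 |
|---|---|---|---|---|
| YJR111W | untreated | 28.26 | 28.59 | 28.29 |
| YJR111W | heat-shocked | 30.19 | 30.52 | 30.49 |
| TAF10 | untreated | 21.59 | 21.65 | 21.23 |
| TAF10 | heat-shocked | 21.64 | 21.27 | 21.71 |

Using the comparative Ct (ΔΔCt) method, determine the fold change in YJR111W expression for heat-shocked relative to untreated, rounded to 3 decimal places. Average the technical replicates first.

0.255

Mean Ct: YJR111W untreated 28.380; YJR111W heat-shocked 30.400; TAF10 untreated 21.490; TAF10 heat-shocked 21.540
ΔCt(untreated) = 28.380 − 21.490 = 6.890
ΔCt(heat-shocked) = 30.400 − 21.540 = 8.860
ΔΔCt = 8.860 − 6.890 = 1.970
Fold change = 2^(−1.970) = 0.2553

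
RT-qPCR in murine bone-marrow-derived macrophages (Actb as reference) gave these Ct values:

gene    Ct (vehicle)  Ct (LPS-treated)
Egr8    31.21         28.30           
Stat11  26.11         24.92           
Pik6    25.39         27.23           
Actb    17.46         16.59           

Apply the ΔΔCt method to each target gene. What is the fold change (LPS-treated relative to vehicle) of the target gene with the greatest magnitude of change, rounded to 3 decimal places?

0.153

Egr8: ΔΔCt = (28.30−16.59) − (31.21−17.46) = 11.71 − 13.75 = -2.04; fold change = 2^2.04 = 4.112
Stat11: ΔΔCt = (24.92−16.59) − (26.11−17.46) = 8.33 − 8.65 = -0.32; fold change = 2^0.32 = 1.248
Pik6: ΔΔCt = (27.23−16.59) − (25.39−17.46) = 10.64 − 7.93 = 2.71; fold change = 2^-2.71 = 0.153
Pik6 has the largest |ΔΔCt| = 2.71.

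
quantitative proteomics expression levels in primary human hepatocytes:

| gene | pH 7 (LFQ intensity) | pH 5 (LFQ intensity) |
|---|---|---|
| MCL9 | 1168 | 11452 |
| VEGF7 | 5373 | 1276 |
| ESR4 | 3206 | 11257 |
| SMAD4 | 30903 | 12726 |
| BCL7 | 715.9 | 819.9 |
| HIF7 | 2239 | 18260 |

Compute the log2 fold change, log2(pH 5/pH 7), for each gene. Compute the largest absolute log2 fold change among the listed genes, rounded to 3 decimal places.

3.293

log2(11452/1168) = 3.293  (MCL9)
log2(1276/5373) = -2.074  (VEGF7)
log2(11257/3206) = 1.812  (ESR4)
log2(12726/30903) = -1.280  (SMAD4)
log2(819.9/715.9) = 0.196  (BCL7)
log2(18260/2239) = 3.028  (HIF7)
The largest magnitude belongs to MCL9.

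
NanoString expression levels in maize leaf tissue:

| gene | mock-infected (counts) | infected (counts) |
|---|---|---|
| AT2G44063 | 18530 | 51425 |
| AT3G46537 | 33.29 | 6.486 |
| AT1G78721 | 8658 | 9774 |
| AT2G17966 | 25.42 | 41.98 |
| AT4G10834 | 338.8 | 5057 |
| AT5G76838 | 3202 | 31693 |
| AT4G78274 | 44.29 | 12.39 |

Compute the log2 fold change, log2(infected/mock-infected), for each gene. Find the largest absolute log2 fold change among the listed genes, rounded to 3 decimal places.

log2(51425/18530) = 1.473  (AT2G44063)
log2(6.486/33.29) = -2.360  (AT3G46537)
log2(9774/8658) = 0.175  (AT1G78721)
log2(41.98/25.42) = 0.724  (AT2G17966)
log2(5057/338.8) = 3.900  (AT4G10834)
log2(31693/3202) = 3.307  (AT5G76838)
log2(12.39/44.29) = -1.838  (AT4G78274)
The largest magnitude belongs to AT4G10834.

3.900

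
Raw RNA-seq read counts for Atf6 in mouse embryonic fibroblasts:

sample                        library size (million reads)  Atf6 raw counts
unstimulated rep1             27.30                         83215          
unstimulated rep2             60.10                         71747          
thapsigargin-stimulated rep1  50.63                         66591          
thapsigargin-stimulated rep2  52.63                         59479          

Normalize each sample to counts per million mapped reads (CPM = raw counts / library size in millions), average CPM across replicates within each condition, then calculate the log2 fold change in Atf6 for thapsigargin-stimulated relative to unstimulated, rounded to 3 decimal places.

CPM(unstimulated rep1) = 83215 / 27.30 = 3048.1685
CPM(unstimulated rep2) = 71747 / 60.10 = 1193.7937
CPM(thapsigargin-stimulated rep1) = 66591 / 50.63 = 1315.2479
CPM(thapsigargin-stimulated rep2) = 59479 / 52.63 = 1130.1349
mean CPM(unstimulated) = 2120.9811; mean CPM(thapsigargin-stimulated) = 1222.6914
Fold change = 1222.6914 / 2120.9811 = 0.57647
log2(0.57647) = -0.7947

-0.795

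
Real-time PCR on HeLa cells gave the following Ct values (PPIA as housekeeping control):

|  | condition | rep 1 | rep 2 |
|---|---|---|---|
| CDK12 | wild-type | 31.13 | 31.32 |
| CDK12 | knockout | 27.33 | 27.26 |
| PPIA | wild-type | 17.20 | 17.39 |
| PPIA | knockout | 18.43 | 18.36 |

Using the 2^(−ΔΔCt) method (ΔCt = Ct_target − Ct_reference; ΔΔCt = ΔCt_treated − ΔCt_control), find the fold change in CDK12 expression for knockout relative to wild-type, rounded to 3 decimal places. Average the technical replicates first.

32.672

Mean Ct: CDK12 wild-type 31.225; CDK12 knockout 27.295; PPIA wild-type 17.295; PPIA knockout 18.395
ΔCt(wild-type) = 31.225 − 17.295 = 13.930
ΔCt(knockout) = 27.295 − 18.395 = 8.900
ΔΔCt = 8.900 − 13.930 = -5.030
Fold change = 2^(−(-5.030)) = 2^5.030 = 32.6724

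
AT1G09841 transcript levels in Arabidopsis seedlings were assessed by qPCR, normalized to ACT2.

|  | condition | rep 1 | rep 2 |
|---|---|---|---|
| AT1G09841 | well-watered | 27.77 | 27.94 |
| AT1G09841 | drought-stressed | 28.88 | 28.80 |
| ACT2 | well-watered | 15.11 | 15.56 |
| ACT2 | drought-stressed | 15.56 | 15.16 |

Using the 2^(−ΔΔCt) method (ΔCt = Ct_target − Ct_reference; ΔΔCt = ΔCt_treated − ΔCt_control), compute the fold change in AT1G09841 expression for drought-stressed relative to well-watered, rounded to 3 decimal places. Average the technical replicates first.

0.514

Mean Ct: AT1G09841 well-watered 27.855; AT1G09841 drought-stressed 28.840; ACT2 well-watered 15.335; ACT2 drought-stressed 15.360
ΔCt(well-watered) = 27.855 − 15.335 = 12.520
ΔCt(drought-stressed) = 28.840 − 15.360 = 13.480
ΔΔCt = 13.480 − 12.520 = 0.960
Fold change = 2^(−0.960) = 0.5141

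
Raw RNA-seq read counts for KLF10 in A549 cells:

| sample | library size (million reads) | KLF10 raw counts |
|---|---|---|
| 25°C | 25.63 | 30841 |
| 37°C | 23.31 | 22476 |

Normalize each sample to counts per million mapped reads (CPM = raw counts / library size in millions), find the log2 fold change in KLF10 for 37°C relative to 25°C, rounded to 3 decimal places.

-0.320

CPM(25°C) = 30841 / 25.63 = 1203.3164
CPM(37°C) = 22476 / 23.31 = 964.2214
Fold change = 964.2214 / 1203.3164 = 0.80130
log2(0.80130) = -0.3196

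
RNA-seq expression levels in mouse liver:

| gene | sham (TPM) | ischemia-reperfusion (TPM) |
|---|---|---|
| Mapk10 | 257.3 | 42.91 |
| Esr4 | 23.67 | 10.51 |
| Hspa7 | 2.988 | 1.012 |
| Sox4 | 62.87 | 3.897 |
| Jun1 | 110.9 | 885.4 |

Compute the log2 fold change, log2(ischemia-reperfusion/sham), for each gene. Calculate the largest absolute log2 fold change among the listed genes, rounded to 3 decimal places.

log2(42.91/257.3) = -2.584  (Mapk10)
log2(10.51/23.67) = -1.171  (Esr4)
log2(1.012/2.988) = -1.562  (Hspa7)
log2(3.897/62.87) = -4.012  (Sox4)
log2(885.4/110.9) = 2.997  (Jun1)
The largest magnitude belongs to Sox4.

4.012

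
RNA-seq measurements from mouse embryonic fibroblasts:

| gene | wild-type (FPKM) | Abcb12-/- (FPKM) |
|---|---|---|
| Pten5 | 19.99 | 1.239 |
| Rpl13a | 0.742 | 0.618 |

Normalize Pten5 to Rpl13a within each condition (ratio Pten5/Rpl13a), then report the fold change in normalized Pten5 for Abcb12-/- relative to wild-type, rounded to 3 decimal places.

0.074

Pten5/Rpl13a (wild-type) = 19.99 / 0.742 = 26.941
Pten5/Rpl13a (Abcb12-/-) = 1.239 / 0.618 = 2.0049
Fold change = 2.0049 / 26.941 = 0.0744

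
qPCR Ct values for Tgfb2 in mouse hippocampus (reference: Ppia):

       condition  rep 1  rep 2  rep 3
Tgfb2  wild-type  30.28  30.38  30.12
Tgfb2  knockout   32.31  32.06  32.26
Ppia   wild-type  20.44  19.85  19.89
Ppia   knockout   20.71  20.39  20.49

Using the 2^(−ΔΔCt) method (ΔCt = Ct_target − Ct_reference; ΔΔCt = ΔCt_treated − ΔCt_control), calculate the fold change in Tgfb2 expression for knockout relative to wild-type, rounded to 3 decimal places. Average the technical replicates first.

Mean Ct: Tgfb2 wild-type 30.260; Tgfb2 knockout 32.210; Ppia wild-type 20.060; Ppia knockout 20.530
ΔCt(wild-type) = 30.260 − 20.060 = 10.200
ΔCt(knockout) = 32.210 − 20.530 = 11.680
ΔΔCt = 11.680 − 10.200 = 1.480
Fold change = 2^(−1.480) = 0.3585

0.358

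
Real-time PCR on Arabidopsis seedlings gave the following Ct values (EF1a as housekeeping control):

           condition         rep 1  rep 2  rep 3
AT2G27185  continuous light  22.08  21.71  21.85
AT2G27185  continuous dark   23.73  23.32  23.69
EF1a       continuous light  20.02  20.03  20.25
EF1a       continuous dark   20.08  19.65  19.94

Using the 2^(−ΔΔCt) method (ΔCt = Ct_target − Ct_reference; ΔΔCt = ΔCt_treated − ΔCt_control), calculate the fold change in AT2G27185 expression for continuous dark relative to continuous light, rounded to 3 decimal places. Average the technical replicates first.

Mean Ct: AT2G27185 continuous light 21.880; AT2G27185 continuous dark 23.580; EF1a continuous light 20.100; EF1a continuous dark 19.890
ΔCt(continuous light) = 21.880 − 20.100 = 1.780
ΔCt(continuous dark) = 23.580 − 19.890 = 3.690
ΔΔCt = 3.690 − 1.780 = 1.910
Fold change = 2^(−1.910) = 0.2661

0.266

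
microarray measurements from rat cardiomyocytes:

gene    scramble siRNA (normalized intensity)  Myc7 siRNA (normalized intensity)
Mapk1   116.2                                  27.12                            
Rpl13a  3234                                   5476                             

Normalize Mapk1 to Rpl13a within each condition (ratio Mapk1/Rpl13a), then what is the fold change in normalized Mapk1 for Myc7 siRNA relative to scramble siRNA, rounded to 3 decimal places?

Mapk1/Rpl13a (scramble siRNA) = 116.2 / 3234 = 0.035931
Mapk1/Rpl13a (Myc7 siRNA) = 27.12 / 5476 = 0.0049525
Fold change = 0.0049525 / 0.035931 = 0.1378

0.138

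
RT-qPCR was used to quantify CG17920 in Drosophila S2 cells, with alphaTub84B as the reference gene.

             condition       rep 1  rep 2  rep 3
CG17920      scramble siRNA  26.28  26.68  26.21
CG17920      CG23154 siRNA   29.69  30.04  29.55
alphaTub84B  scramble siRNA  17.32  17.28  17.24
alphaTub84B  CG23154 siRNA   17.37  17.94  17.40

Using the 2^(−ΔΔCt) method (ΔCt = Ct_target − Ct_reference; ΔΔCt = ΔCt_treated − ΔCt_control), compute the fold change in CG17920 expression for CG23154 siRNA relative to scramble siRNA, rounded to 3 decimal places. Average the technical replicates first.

Mean Ct: CG17920 scramble siRNA 26.390; CG17920 CG23154 siRNA 29.760; alphaTub84B scramble siRNA 17.280; alphaTub84B CG23154 siRNA 17.570
ΔCt(scramble siRNA) = 26.390 − 17.280 = 9.110
ΔCt(CG23154 siRNA) = 29.760 − 17.570 = 12.190
ΔΔCt = 12.190 − 9.110 = 3.080
Fold change = 2^(−3.080) = 0.1183

0.118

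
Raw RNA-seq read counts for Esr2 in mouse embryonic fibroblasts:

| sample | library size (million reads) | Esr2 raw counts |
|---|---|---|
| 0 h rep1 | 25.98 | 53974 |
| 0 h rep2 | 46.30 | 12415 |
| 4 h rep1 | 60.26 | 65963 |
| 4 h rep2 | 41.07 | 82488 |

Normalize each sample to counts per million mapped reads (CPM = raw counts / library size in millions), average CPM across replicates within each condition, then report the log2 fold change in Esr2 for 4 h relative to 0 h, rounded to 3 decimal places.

CPM(0 h rep1) = 53974 / 25.98 = 2077.5212
CPM(0 h rep2) = 12415 / 46.30 = 268.1425
CPM(4 h rep1) = 65963 / 60.26 = 1094.6399
CPM(4 h rep2) = 82488 / 41.07 = 2008.4733
mean CPM(0 h) = 1172.8319; mean CPM(4 h) = 1551.5566
Fold change = 1551.5566 / 1172.8319 = 1.32291
log2(1.32291) = 0.4037

0.404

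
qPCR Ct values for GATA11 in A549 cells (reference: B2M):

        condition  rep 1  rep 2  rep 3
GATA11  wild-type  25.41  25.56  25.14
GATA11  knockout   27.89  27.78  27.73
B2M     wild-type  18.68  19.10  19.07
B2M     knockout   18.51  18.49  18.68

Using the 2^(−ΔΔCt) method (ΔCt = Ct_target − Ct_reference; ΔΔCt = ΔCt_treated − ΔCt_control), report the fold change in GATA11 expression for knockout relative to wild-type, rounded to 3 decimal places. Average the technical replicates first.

Mean Ct: GATA11 wild-type 25.370; GATA11 knockout 27.800; B2M wild-type 18.950; B2M knockout 18.560
ΔCt(wild-type) = 25.370 − 18.950 = 6.420
ΔCt(knockout) = 27.800 − 18.560 = 9.240
ΔΔCt = 9.240 − 6.420 = 2.820
Fold change = 2^(−2.820) = 0.1416

0.142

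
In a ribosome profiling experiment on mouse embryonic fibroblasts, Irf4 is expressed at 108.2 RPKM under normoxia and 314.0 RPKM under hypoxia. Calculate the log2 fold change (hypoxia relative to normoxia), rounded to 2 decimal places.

1.54

Fold change = 314.0 / 108.2 = 2.9020
log2(2.9020) = 1.537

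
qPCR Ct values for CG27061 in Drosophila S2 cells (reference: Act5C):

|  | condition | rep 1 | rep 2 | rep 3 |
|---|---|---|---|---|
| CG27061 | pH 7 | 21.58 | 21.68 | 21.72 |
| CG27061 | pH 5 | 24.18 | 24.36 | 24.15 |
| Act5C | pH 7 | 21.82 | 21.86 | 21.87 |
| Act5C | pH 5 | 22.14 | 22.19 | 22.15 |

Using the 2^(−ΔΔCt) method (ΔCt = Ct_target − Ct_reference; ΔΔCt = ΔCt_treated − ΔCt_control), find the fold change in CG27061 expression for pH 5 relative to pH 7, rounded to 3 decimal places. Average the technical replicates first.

0.209

Mean Ct: CG27061 pH 7 21.660; CG27061 pH 5 24.230; Act5C pH 7 21.850; Act5C pH 5 22.160
ΔCt(pH 7) = 21.660 − 21.850 = -0.190
ΔCt(pH 5) = 24.230 − 22.160 = 2.070
ΔΔCt = 2.070 − (-0.190) = 2.260
Fold change = 2^(−2.260) = 0.2088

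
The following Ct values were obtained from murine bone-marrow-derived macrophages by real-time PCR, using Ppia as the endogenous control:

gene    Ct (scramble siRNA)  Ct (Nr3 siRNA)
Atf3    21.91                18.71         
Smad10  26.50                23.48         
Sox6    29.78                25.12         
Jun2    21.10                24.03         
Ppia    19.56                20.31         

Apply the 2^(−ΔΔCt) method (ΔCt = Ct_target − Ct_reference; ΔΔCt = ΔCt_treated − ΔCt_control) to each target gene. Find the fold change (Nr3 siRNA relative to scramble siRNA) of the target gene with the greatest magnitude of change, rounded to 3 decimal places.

Atf3: ΔΔCt = (18.71−20.31) − (21.91−19.56) = -1.60 − 2.35 = -3.95; fold change = 2^3.95 = 15.455
Smad10: ΔΔCt = (23.48−20.31) − (26.50−19.56) = 3.17 − 6.94 = -3.77; fold change = 2^3.77 = 13.642
Sox6: ΔΔCt = (25.12−20.31) − (29.78−19.56) = 4.81 − 10.22 = -5.41; fold change = 2^5.41 = 42.518
Jun2: ΔΔCt = (24.03−20.31) − (21.10−19.56) = 3.72 − 1.54 = 2.18; fold change = 2^-2.18 = 0.221
Sox6 has the largest |ΔΔCt| = 5.41.

42.518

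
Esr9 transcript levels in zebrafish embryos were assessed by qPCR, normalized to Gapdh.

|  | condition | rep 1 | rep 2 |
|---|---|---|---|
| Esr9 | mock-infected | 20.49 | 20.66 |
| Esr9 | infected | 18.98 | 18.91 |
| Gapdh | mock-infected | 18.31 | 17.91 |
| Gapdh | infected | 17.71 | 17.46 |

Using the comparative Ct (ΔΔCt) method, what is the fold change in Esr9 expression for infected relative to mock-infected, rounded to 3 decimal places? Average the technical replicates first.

Mean Ct: Esr9 mock-infected 20.575; Esr9 infected 18.945; Gapdh mock-infected 18.110; Gapdh infected 17.585
ΔCt(mock-infected) = 20.575 − 18.110 = 2.465
ΔCt(infected) = 18.945 − 17.585 = 1.360
ΔΔCt = 1.360 − 2.465 = -1.105
Fold change = 2^(−(-1.105)) = 2^1.105 = 2.1510

2.151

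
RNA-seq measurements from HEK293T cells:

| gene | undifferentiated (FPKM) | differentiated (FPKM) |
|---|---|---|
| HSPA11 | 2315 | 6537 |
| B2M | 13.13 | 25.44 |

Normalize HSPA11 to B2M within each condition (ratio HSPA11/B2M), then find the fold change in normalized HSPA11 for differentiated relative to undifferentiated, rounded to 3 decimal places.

HSPA11/B2M (undifferentiated) = 2315 / 13.13 = 176.31
HSPA11/B2M (differentiated) = 6537 / 25.44 = 256.96
Fold change = 256.96 / 176.31 = 1.4574

1.457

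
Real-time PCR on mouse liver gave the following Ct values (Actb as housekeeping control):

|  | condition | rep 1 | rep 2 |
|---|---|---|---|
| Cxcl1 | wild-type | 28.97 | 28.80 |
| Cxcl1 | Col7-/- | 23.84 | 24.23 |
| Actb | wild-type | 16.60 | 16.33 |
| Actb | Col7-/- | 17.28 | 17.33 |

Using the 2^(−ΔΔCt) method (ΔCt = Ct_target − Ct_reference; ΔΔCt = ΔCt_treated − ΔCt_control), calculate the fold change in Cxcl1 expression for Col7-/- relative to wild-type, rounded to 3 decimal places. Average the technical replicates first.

Mean Ct: Cxcl1 wild-type 28.885; Cxcl1 Col7-/- 24.035; Actb wild-type 16.465; Actb Col7-/- 17.305
ΔCt(wild-type) = 28.885 − 16.465 = 12.420
ΔCt(Col7-/-) = 24.035 − 17.305 = 6.730
ΔΔCt = 6.730 − 12.420 = -5.690
Fold change = 2^(−(-5.690)) = 2^5.690 = 51.6251

51.625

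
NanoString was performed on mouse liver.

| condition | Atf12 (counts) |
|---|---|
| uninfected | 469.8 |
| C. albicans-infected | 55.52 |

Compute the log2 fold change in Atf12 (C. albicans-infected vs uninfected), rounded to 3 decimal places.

Fold change = 55.52 / 469.8 = 0.1182
log2(0.1182) = -3.0810

-3.081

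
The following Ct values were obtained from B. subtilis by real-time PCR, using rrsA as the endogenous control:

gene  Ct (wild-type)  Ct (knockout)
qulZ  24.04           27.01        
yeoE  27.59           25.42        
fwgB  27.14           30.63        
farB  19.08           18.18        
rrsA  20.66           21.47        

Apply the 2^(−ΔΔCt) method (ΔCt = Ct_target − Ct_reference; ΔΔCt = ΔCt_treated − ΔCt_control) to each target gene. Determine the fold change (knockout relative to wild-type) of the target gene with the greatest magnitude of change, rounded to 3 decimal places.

qulZ: ΔΔCt = (27.01−21.47) − (24.04−20.66) = 5.54 − 3.38 = 2.16; fold change = 2^-2.16 = 0.224
yeoE: ΔΔCt = (25.42−21.47) − (27.59−20.66) = 3.95 − 6.93 = -2.98; fold change = 2^2.98 = 7.890
fwgB: ΔΔCt = (30.63−21.47) − (27.14−20.66) = 9.16 − 6.48 = 2.68; fold change = 2^-2.68 = 0.156
farB: ΔΔCt = (18.18−21.47) − (19.08−20.66) = -3.29 − (-1.58) = -1.71; fold change = 2^1.71 = 3.272
yeoE has the largest |ΔΔCt| = 2.98.

7.890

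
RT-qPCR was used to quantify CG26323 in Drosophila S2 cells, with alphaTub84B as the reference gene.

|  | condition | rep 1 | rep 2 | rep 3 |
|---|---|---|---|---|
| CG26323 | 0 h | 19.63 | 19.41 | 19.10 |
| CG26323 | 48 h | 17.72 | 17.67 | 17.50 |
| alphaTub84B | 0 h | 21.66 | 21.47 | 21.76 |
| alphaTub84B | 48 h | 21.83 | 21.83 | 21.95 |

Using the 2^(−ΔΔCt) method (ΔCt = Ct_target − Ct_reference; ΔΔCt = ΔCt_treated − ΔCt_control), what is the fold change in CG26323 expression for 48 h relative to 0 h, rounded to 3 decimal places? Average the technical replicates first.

3.972

Mean Ct: CG26323 0 h 19.380; CG26323 48 h 17.630; alphaTub84B 0 h 21.630; alphaTub84B 48 h 21.870
ΔCt(0 h) = 19.380 − 21.630 = -2.250
ΔCt(48 h) = 17.630 − 21.870 = -4.240
ΔΔCt = -4.240 − (-2.250) = -1.990
Fold change = 2^(−(-1.990)) = 2^1.990 = 3.9724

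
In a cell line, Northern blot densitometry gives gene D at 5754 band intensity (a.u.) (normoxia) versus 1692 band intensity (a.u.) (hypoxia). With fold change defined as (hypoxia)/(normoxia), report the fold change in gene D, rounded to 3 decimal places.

0.294

Fold change = 1692 / 5754 = 0.2941
gene D is downregulated.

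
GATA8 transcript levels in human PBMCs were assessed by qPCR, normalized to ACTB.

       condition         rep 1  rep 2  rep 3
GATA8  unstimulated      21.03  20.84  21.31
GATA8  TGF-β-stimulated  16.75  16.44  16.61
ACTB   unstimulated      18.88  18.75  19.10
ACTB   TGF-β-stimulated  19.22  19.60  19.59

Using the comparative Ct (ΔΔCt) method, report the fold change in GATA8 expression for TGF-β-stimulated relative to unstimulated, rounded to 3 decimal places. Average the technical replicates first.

Mean Ct: GATA8 unstimulated 21.060; GATA8 TGF-β-stimulated 16.600; ACTB unstimulated 18.910; ACTB TGF-β-stimulated 19.470
ΔCt(unstimulated) = 21.060 − 18.910 = 2.150
ΔCt(TGF-β-stimulated) = 16.600 − 19.470 = -2.870
ΔΔCt = -2.870 − 2.150 = -5.020
Fold change = 2^(−(-5.020)) = 2^5.020 = 32.4467

32.447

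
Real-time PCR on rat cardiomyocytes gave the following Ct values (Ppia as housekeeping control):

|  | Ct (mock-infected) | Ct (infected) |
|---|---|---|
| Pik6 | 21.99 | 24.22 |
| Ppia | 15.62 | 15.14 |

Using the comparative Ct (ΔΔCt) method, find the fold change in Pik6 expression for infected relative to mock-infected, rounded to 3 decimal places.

ΔCt(mock-infected) = 21.990 − 15.620 = 6.370
ΔCt(infected) = 24.220 − 15.140 = 9.080
ΔΔCt = 9.080 − 6.370 = 2.710
Fold change = 2^(−2.710) = 0.1528

0.153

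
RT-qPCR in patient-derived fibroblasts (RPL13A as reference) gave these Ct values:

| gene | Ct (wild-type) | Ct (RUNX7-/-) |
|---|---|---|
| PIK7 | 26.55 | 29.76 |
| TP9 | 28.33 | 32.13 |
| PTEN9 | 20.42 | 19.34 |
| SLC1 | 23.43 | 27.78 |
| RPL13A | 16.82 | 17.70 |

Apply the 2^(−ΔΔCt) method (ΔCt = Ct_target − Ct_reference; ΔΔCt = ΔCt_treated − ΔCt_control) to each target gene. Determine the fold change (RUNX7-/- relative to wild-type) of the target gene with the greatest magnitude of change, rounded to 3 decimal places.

0.090

PIK7: ΔΔCt = (29.76−17.70) − (26.55−16.82) = 12.06 − 9.73 = 2.33; fold change = 2^-2.33 = 0.199
TP9: ΔΔCt = (32.13−17.70) − (28.33−16.82) = 14.43 − 11.51 = 2.92; fold change = 2^-2.92 = 0.132
PTEN9: ΔΔCt = (19.34−17.70) − (20.42−16.82) = 1.64 − 3.60 = -1.96; fold change = 2^1.96 = 3.891
SLC1: ΔΔCt = (27.78−17.70) − (23.43−16.82) = 10.08 − 6.61 = 3.47; fold change = 2^-3.47 = 0.090
SLC1 has the largest |ΔΔCt| = 3.47.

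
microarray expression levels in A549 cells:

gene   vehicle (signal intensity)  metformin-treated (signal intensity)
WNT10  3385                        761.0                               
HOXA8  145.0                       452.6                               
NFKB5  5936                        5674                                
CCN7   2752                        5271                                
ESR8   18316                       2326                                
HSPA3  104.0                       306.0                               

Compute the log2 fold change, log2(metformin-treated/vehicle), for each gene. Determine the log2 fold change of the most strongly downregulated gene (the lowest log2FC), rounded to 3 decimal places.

-2.977

log2(761.0/3385) = -2.153  (WNT10)
log2(452.6/145.0) = 1.642  (HOXA8)
log2(5674/5936) = -0.065  (NFKB5)
log2(5271/2752) = 0.938  (CCN7)
log2(2326/18316) = -2.977  (ESR8)
log2(306.0/104.0) = 1.557  (HSPA3)
ESR8 is most strongly downregulated.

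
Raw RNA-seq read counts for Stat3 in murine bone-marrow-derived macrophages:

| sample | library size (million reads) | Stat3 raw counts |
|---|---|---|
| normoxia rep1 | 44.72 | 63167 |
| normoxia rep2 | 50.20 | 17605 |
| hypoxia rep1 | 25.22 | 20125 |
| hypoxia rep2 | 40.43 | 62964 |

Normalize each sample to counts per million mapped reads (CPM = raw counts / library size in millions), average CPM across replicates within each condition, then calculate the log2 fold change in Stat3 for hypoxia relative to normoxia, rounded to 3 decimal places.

CPM(normoxia rep1) = 63167 / 44.72 = 1412.5000
CPM(normoxia rep2) = 17605 / 50.20 = 350.6972
CPM(hypoxia rep1) = 20125 / 25.22 = 797.9778
CPM(hypoxia rep2) = 62964 / 40.43 = 1557.3584
mean CPM(normoxia) = 881.5986; mean CPM(hypoxia) = 1177.6681
Fold change = 1177.6681 / 881.5986 = 1.33583
log2(1.33583) = 0.4177

0.418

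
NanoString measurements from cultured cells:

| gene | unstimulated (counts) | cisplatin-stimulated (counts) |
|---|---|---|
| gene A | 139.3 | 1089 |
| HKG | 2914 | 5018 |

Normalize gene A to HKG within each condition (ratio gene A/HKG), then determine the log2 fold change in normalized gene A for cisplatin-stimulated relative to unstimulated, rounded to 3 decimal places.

2.183

gene A/HKG (unstimulated) = 139.3 / 2914 = 0.047804
gene A/HKG (cisplatin-stimulated) = 1089 / 5018 = 0.21702
Fold change = 0.21702 / 0.047804 = 4.5398
log2(4.5398) = 2.1826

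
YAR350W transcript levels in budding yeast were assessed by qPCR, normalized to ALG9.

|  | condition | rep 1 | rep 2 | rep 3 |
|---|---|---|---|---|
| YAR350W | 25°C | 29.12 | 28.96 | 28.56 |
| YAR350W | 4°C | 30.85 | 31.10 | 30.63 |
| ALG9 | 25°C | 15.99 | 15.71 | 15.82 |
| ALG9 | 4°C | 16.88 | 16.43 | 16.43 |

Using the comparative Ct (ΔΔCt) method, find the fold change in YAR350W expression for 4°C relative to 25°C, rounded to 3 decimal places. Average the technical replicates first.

0.423

Mean Ct: YAR350W 25°C 28.880; YAR350W 4°C 30.860; ALG9 25°C 15.840; ALG9 4°C 16.580
ΔCt(25°C) = 28.880 − 15.840 = 13.040
ΔCt(4°C) = 30.860 − 16.580 = 14.280
ΔΔCt = 14.280 − 13.040 = 1.240
Fold change = 2^(−1.240) = 0.4234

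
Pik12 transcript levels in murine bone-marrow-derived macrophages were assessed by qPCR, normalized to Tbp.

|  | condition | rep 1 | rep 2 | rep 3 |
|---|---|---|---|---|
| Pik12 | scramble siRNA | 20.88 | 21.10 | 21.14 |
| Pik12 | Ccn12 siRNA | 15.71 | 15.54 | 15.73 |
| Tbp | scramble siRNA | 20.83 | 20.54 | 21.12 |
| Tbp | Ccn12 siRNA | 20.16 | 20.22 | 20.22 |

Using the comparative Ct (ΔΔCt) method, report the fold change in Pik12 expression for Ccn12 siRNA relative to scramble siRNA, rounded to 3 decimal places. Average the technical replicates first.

26.909

Mean Ct: Pik12 scramble siRNA 21.040; Pik12 Ccn12 siRNA 15.660; Tbp scramble siRNA 20.830; Tbp Ccn12 siRNA 20.200
ΔCt(scramble siRNA) = 21.040 − 20.830 = 0.210
ΔCt(Ccn12 siRNA) = 15.660 − 20.200 = -4.540
ΔΔCt = -4.540 − 0.210 = -4.750
Fold change = 2^(−(-4.750)) = 2^4.750 = 26.9087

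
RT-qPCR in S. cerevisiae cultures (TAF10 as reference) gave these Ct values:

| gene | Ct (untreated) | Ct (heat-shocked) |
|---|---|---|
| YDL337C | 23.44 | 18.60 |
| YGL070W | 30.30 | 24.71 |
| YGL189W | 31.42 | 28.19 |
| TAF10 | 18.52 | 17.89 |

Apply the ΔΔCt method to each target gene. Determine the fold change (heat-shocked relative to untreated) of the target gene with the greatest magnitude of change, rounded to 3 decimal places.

31.125

YDL337C: ΔΔCt = (18.60−17.89) − (23.44−18.52) = 0.71 − 4.92 = -4.21; fold change = 2^4.21 = 18.507
YGL070W: ΔΔCt = (24.71−17.89) − (30.30−18.52) = 6.82 − 11.78 = -4.96; fold change = 2^4.96 = 31.125
YGL189W: ΔΔCt = (28.19−17.89) − (31.42−18.52) = 10.30 − 12.90 = -2.60; fold change = 2^2.60 = 6.063
YGL070W has the largest |ΔΔCt| = 4.96.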